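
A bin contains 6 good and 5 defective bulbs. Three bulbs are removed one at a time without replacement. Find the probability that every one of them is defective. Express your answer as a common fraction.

2/33

P = 5/11 × 4/10 × 3/9 = 60/990 = 2/33.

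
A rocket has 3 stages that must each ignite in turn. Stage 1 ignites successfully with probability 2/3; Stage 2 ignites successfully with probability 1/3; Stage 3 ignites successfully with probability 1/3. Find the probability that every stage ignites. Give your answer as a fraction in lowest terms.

Multiplying along the chain,
P = 2/3 × 1/3 × 1/3 = 2/27.

2/27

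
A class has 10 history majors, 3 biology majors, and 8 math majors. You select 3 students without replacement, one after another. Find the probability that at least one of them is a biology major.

257/665

P(no biology majors) = 18/21 × 17/20 × 16/19 = 4896/7980 = 408/665.
P(at least one) = 1 − 408/665 = 257/665.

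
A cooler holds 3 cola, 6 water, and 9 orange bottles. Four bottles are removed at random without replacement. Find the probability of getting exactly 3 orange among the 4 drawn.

21/85

One ordering (orange drawn first) has probability 9/18 × 8/17 × 7/16 × 9/15 = 4536/73440 = 21/340.
There are C(4,3) = 4 such orderings, each equally likely, so P = 4 × 21/340 = 21/85.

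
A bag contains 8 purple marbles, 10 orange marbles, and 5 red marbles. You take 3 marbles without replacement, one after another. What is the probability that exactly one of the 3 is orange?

One ordering (orange drawn first) has probability 10/23 × 13/22 × 12/21 = 1560/10626 = 260/1771.
There are C(3,1) = 3 such orderings, each equally likely, so P = 3 × 260/1771 = 780/1771.

780/1771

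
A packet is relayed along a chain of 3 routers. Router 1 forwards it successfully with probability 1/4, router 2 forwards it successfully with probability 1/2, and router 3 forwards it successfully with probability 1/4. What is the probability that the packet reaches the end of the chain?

Multiplying along the chain,
P = 1/4 × 1/2 × 1/4 = 1/32.

1/32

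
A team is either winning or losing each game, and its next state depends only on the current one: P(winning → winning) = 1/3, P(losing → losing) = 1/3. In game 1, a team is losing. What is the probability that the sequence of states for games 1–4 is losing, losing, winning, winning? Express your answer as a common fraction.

2/27

Game 1 is given. For each transition, use the conditional probability from the current state:
P(losing | losing) = 1/3; P(winning | losing) = 2/3; P(winning | winning) = 1/3.
P = 1/3 × 2/3 × 1/3 = 2/27.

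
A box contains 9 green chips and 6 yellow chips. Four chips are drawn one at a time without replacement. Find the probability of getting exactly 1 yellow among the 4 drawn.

24/65

One ordering (yellow drawn first) has probability 6/15 × 9/14 × 8/13 × 7/12 = 3024/32760 = 6/65.
There are C(4,1) = 4 such orderings, each equally likely, so P = 4 × 6/65 = 24/65.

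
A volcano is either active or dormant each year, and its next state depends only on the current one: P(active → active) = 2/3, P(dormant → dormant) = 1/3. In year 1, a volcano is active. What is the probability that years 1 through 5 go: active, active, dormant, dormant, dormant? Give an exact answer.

Year 1 is given. For each transition, use the conditional probability from the current state:
P(active | active) = 2/3; P(dormant | active) = 1/3; P(dormant | dormant) = 1/3; P(dormant | dormant) = 1/3.
P = 2/3 × 1/3 × 1/3 × 1/3 = 2/81.

2/81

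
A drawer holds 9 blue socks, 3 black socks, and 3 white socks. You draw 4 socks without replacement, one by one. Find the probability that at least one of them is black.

58/91

P(no black) = 12/15 × 11/14 × 10/13 × 9/12 = 11880/32760 = 33/91.
P(at least one) = 1 − 33/91 = 58/91.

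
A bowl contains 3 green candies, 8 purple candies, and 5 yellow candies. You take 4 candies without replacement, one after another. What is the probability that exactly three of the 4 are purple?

One ordering (purple drawn first) has probability 8/16 × 7/15 × 6/14 × 8/13 = 2688/43680 = 4/65.
There are C(4,3) = 4 such orderings, each equally likely, so P = 4 × 4/65 = 16/65.

16/65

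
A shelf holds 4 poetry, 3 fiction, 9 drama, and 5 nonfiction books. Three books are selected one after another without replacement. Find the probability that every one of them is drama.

P(every draw is drama) = 9/21 × 8/20 × 7/19 = 504/7980 = 6/95.

6/95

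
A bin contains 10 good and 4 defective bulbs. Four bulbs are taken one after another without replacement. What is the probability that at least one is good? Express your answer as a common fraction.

P(no good) = 4/14 × 3/13 × 2/12 × 1/11 = 24/24024 = 1/1001.
P(at least one) = 1 − 1/1001 = 1000/1001.

1000/1001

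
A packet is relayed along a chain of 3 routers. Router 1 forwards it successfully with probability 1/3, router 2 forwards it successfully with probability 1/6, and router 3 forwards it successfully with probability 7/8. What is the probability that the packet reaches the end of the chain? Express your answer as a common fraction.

Each stage is reached only if all earlier stages succeed, so
P = 1/3 × 1/6 × 7/8 = 7/144.

7/144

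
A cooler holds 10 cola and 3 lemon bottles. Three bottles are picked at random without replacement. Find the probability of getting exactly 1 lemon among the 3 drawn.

135/286

One ordering (lemon drawn first) has probability 3/13 × 10/12 × 9/11 = 270/1716 = 45/286.
There are C(3,1) = 3 such orderings, each equally likely, so P = 3 × 45/286 = 135/286.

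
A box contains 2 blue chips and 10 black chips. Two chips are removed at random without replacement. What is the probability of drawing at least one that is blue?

7/22

P(no blue) = 10/12 × 9/11 = 90/132 = 15/22.
P(at least one) = 1 − 15/22 = 7/22.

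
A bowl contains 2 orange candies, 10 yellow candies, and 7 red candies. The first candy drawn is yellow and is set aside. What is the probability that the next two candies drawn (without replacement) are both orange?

1/153

After the first draw, 2 of the remaining 18 candies are orange.
P = 2/18 × 1/17 = 2/306 = 1/153.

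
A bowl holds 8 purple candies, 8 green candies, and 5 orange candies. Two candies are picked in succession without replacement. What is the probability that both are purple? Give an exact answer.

P(all purple) = 8/21 × 7/20 = 56/420 = 2/15.

2/15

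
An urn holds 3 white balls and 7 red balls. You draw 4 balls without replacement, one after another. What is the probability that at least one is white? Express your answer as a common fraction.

5/6

P(no white) = 7/10 × 6/9 × 5/8 × 4/7 = 840/5040 = 1/6.
P(at least one) = 1 − 1/6 = 5/6.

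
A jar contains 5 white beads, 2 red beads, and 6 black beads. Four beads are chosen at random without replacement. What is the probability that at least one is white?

129/143

P(no white) = 8/13 × 7/12 × 6/11 × 5/10 = 1680/17160 = 14/143.
P(at least one) = 1 − 14/143 = 129/143.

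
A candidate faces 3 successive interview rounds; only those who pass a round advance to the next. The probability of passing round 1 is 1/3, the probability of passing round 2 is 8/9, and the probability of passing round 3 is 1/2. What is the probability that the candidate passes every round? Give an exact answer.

4/27

Each stage is reached only if all earlier stages succeed, so
P = 1/3 × 8/9 × 1/2 = 8/54 = 4/27.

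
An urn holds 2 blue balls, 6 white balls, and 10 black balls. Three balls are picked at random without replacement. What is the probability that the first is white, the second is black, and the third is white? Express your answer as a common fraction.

Multiply the probability of each draw given the previous ones:
P = 6/18 × 10/17 × 5/16 = 300/4896 = 25/408.

25/408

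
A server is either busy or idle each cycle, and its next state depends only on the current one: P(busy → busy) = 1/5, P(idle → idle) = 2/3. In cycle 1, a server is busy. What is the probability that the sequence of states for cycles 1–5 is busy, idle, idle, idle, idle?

32/135

Cycle 1 is given. For each transition, use the conditional probability from the current state:
P(idle | busy) = 4/5; P(idle | idle) = 2/3; P(idle | idle) = 2/3; P(idle | idle) = 2/3.
P = 4/5 × 2/3 × 2/3 × 2/3 = 32/135.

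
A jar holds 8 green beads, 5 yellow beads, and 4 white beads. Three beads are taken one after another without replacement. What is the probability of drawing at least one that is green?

P(no green) = 9/17 × 8/16 × 7/15 = 504/4080 = 21/170.
P(at least one) = 1 − 21/170 = 149/170.

149/170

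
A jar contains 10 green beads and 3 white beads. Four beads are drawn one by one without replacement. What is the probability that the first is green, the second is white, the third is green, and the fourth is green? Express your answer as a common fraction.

18/143

Chain rule:
P = 10/13 × 3/12 × 9/11 × 8/10 = 2160/17160 = 18/143.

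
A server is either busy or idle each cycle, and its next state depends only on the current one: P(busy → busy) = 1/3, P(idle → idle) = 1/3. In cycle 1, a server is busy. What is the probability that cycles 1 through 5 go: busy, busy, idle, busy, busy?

4/81

Cycle 1 is given. For each transition, use the conditional probability from the current state:
P(busy | busy) = 1/3; P(idle | busy) = 2/3; P(busy | idle) = 2/3; P(busy | busy) = 1/3.
P = 1/3 × 2/3 × 2/3 × 1/3 = 4/81.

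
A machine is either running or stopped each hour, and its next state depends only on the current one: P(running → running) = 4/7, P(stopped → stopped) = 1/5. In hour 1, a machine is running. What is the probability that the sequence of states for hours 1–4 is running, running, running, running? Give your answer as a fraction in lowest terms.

Hour 1 is given. For each transition, use the conditional probability from the current state:
P(running | running) = 4/7; P(running | running) = 4/7; P(running | running) = 4/7.
P = 4/7 × 4/7 × 4/7 = 64/343.

64/343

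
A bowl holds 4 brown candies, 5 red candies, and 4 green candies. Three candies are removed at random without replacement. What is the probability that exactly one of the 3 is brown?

72/143

One ordering (brown drawn first) has probability 4/13 × 9/12 × 8/11 = 288/1716 = 24/143.
There are C(3,1) = 3 such orderings, each equally likely, so P = 3 × 24/143 = 72/143.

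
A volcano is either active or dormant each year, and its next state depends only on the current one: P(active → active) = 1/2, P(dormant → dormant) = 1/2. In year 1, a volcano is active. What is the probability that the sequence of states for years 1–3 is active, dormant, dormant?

Year 1 is given. For each transition, use the conditional probability from the current state:
P(dormant | active) = 1/2; P(dormant | dormant) = 1/2.
P = 1/2 × 1/2 = 1/4.

1/4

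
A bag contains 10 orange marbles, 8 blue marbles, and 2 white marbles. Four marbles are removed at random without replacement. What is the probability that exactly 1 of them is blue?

352/969

One ordering (blue drawn first) has probability 8/20 × 12/19 × 11/18 × 10/17 = 10560/116280 = 88/969.
There are C(4,1) = 4 such orderings, each equally likely, so P = 4 × 88/969 = 352/969.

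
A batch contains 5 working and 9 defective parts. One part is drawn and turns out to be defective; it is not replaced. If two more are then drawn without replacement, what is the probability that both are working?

After the first draw, 5 of the remaining 13 parts are working.
P = 5/13 × 4/12 = 20/156 = 5/39.

5/39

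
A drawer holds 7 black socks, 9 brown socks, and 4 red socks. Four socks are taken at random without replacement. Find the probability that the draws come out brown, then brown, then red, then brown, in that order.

28/1615

Chain rule:
P = 9/20 × 8/19 × 4/18 × 7/17 = 2016/116280 = 28/1615.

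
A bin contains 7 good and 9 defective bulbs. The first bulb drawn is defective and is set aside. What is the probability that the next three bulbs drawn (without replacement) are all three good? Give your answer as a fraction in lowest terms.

1/13

After the first draw, 7 of the remaining 15 bulbs are good.
P = 7/15 × 6/14 × 5/13 = 210/2730 = 1/13.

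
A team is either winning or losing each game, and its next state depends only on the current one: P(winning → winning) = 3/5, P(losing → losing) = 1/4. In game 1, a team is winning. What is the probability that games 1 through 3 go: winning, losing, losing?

1/10

Game 1 is given. For each transition, use the conditional probability from the current state:
P(losing | winning) = 2/5; P(losing | losing) = 1/4.
P = 2/5 × 1/4 = 2/20 = 1/10.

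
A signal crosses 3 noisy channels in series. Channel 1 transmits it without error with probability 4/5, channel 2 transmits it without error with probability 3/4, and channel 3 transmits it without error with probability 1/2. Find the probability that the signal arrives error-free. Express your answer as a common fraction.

3/10

Multiplying along the chain,
P = 4/5 × 3/4 × 1/2 = 12/40 = 3/10.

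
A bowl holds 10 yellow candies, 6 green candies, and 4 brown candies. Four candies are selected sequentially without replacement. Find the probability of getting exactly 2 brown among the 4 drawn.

One ordering (brown drawn first) has probability 4/20 × 3/19 × 16/18 × 15/17 = 2880/116280 = 8/323.
There are C(4,2) = 6 such orderings, each equally likely, so P = 6 × 8/323 = 48/323.

48/323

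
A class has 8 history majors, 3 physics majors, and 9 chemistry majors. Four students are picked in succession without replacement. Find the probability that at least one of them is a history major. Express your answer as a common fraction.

290/323

P(no history majors) = 12/20 × 11/19 × 10/18 × 9/17 = 11880/116280 = 33/323.
P(at least one) = 1 − 33/323 = 290/323.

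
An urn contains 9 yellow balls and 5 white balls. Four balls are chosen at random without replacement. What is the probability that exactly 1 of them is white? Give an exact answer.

60/143

One ordering (white drawn first) has probability 5/14 × 9/13 × 8/12 × 7/11 = 2520/24024 = 15/143.
There are C(4,1) = 4 such orderings, each equally likely, so P = 4 × 15/143 = 60/143.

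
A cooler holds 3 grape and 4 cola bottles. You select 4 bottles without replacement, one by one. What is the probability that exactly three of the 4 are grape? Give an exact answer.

4/35

One ordering (grape drawn first) has probability 3/7 × 2/6 × 1/5 × 4/4 = 24/840 = 1/35.
There are C(4,3) = 4 such orderings, each equally likely, so P = 4 × 1/35 = 4/35.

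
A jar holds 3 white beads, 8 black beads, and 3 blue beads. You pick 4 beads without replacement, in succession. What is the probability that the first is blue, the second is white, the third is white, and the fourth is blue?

3/2002

Multiply the probability of each draw given the previous ones:
P = 3/14 × 3/13 × 2/12 × 2/11 = 36/24024 = 3/2002.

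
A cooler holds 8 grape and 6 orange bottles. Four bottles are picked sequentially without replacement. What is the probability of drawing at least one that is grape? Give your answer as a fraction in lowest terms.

986/1001

P(no grape) = 6/14 × 5/13 × 4/12 × 3/11 = 360/24024 = 15/1001.
P(at least one) = 1 − 15/1001 = 986/1001.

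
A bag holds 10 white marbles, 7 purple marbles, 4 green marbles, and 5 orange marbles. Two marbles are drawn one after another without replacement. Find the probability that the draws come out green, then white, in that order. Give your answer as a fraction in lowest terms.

Each draw changes the counts, so multiply the conditional probabilities along the sequence:
P = 4/26 × 10/25 = 40/650 = 4/65.

4/65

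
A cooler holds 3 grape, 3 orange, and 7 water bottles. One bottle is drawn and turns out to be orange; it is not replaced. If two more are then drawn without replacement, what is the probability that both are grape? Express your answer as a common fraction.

After the first draw, 3 of the remaining 12 bottles are grape.
P = 3/12 × 2/11 = 6/132 = 1/22.

1/22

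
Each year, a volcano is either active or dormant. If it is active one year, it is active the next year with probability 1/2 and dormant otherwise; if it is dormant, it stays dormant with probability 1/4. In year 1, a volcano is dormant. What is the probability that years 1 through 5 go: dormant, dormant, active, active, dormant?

3/64

Year 1 is given. For each transition, use the conditional probability from the current state:
P(dormant | dormant) = 1/4; P(active | dormant) = 3/4; P(active | active) = 1/2; P(dormant | active) = 1/2.
P = 1/4 × 3/4 × 1/2 × 1/2 = 3/64.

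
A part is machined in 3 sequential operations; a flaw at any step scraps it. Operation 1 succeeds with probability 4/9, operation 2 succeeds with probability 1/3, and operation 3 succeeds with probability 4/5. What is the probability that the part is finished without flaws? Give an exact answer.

The events are sequential, so multiply the conditional probabilities:
P = 4/9 × 1/3 × 4/5 = 16/135.

16/135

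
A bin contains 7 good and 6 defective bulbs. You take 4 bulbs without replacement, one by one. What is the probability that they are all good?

P = 7/13 × 6/12 × 5/11 × 4/10 = 840/17160 = 7/143.

7/143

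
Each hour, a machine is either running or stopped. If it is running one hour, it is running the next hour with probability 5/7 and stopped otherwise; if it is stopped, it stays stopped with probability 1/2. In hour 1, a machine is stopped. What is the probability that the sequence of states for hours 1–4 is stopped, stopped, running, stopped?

Hour 1 is given. For each transition, use the conditional probability from the current state:
P(stopped | stopped) = 1/2; P(running | stopped) = 1/2; P(stopped | running) = 2/7.
P = 1/2 × 1/2 × 2/7 = 2/28 = 1/14.

1/14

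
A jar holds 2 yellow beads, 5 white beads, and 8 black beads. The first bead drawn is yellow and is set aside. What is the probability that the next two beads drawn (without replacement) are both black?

After the first draw, 8 of the remaining 14 beads are black.
P = 8/14 × 7/13 = 56/182 = 4/13.

4/13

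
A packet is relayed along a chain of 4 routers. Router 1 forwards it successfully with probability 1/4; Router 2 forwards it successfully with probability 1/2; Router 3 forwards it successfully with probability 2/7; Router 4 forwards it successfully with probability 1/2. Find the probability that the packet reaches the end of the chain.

The events are sequential, so multiply the conditional probabilities:
P = 1/4 × 1/2 × 2/7 × 1/2 = 2/112 = 1/56.

1/56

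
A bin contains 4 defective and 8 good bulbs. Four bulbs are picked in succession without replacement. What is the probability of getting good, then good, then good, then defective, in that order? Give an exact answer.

56/495

Multiply the probability of each draw given the previous ones:
P = 8/12 × 7/11 × 6/10 × 4/9 = 1344/11880 = 56/495.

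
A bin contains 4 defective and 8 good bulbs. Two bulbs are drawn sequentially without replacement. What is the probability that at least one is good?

10/11

P(no good) = 4/12 × 3/11 = 12/132 = 1/11.
P(at least one) = 1 − 1/11 = 10/11.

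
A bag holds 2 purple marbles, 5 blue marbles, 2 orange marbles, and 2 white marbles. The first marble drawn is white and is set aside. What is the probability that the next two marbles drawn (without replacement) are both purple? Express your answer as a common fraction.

1/45

With the first marble removed, 2 purple remain out of 10.
P = 2/10 × 1/9 = 2/90 = 1/45.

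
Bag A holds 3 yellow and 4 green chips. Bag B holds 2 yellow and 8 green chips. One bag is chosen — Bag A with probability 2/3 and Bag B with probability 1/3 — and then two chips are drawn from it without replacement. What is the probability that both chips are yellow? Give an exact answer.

97/945

From Bag A: P(both yellow) = (3/7)(2/6) = 1/7.
From Bag B: P(both yellow) = (2/10)(1/9) = 1/45.
Total probability = (2/3)(1/7) + (1/3)(1/45) = 97/945.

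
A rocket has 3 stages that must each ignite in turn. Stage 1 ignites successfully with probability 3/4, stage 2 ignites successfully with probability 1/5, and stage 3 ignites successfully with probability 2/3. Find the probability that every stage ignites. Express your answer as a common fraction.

1/10

Each stage is reached only if all earlier stages succeed, so
P = 3/4 × 1/5 × 2/3 = 6/60 = 1/10.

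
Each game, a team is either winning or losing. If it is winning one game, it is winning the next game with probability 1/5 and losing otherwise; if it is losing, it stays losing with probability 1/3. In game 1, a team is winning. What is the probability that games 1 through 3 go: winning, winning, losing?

4/25

Game 1 is given. For each transition, use the conditional probability from the current state:
P(winning | winning) = 1/5; P(losing | winning) = 4/5.
P = 1/5 × 4/5 = 4/25.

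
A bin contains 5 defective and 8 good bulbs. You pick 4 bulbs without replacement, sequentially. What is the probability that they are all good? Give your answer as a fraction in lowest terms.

P = 8/13 × 7/12 × 6/11 × 5/10 = 1680/17160 = 14/143.

14/143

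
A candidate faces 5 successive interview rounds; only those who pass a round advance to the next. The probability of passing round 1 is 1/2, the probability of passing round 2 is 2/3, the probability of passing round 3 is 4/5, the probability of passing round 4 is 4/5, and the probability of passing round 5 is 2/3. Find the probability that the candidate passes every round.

The events are sequential, so multiply the conditional probabilities:
P = 1/2 × 2/3 × 4/5 × 4/5 × 2/3 = 64/450 = 32/225.

32/225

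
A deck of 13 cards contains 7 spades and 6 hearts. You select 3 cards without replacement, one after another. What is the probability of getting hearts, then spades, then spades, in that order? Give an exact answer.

21/143

Each draw changes the counts, so multiply the conditional probabilities along the sequence:
P = 6/13 × 7/12 × 6/11 = 252/1716 = 21/143.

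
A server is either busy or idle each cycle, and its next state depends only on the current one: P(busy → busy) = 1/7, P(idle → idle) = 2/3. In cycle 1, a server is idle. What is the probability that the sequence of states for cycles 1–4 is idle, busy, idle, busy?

2/21

Cycle 1 is given. For each transition, use the conditional probability from the current state:
P(busy | idle) = 1/3; P(idle | busy) = 6/7; P(busy | idle) = 1/3.
P = 1/3 × 6/7 × 1/3 = 6/63 = 2/21.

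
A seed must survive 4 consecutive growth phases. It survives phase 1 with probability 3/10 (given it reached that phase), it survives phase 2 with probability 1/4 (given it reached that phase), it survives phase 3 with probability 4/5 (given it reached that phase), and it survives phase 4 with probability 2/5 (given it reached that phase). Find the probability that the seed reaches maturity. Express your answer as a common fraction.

The events are sequential, so multiply the conditional probabilities:
P = 3/10 × 1/4 × 4/5 × 2/5 = 24/1000 = 3/125.

3/125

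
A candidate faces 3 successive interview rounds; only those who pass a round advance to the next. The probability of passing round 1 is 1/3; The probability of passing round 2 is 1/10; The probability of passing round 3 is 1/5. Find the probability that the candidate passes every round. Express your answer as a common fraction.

Each stage is reached only if all earlier stages succeed, so
P = 1/3 × 1/10 × 1/5 = 1/150.

1/150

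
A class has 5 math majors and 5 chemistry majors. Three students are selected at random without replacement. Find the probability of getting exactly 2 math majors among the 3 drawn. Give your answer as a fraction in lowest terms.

One ordering (math majors drawn first) has probability 5/10 × 4/9 × 5/8 = 100/720 = 5/36.
There are C(3,2) = 3 such orderings, each equally likely, so P = 3 × 5/36 = 5/12.

5/12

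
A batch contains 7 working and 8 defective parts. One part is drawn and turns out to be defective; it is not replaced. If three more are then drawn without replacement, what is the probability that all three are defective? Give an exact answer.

5/52

After the first draw, 7 of the remaining 14 parts are defective.
P = 7/14 × 6/13 × 5/12 = 210/2184 = 5/52.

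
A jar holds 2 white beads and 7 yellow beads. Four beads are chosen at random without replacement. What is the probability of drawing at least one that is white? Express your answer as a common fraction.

13/18

P(no white) = 7/9 × 6/8 × 5/7 × 4/6 = 840/3024 = 5/18.
P(at least one) = 1 − 5/18 = 13/18.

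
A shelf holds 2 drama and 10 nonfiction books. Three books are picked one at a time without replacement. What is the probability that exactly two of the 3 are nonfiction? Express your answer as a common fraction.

One ordering (nonfiction drawn first) has probability 10/12 × 9/11 × 2/10 = 180/1320 = 3/22.
There are C(3,2) = 3 such orderings, each equally likely, so P = 3 × 3/22 = 9/22.

9/22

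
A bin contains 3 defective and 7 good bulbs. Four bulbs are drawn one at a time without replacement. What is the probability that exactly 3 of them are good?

1/2

One ordering (good drawn first) has probability 7/10 × 6/9 × 5/8 × 3/7 = 630/5040 = 1/8.
There are C(4,3) = 4 such orderings, each equally likely, so P = 4 × 1/8 = 1/2.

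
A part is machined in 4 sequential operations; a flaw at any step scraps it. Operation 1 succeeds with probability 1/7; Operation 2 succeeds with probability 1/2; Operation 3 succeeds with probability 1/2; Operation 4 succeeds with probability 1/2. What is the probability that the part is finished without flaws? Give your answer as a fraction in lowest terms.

The events are sequential, so multiply the conditional probabilities:
P = 1/7 × 1/2 × 1/2 × 1/2 = 1/56.

1/56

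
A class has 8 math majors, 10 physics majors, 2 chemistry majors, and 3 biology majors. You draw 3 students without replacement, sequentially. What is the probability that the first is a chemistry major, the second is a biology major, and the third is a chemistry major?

1/1771

Each draw changes the counts, so multiply the conditional probabilities along the sequence:
P = 2/23 × 3/22 × 1/21 = 6/10626 = 1/1771.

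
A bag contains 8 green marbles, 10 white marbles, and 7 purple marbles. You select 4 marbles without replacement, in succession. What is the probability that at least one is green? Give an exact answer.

1027/1265

P(no green) = 17/25 × 16/24 × 15/23 × 14/22 = 57120/303600 = 238/1265.
P(at least one) = 1 − 238/1265 = 1027/1265.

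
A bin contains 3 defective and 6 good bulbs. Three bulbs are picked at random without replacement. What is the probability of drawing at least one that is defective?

16/21

P(no defective) = 6/9 × 5/8 × 4/7 = 120/504 = 5/21.
P(at least one) = 1 − 5/21 = 16/21.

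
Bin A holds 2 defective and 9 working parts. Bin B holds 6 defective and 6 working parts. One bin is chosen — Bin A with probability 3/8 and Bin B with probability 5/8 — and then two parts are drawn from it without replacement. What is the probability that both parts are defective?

131/880

From Bin A: P(both defective) = (2/11)(1/10) = 1/55.
From Bin B: P(both defective) = (6/12)(5/11) = 5/22.
Total probability = (3/8)(1/55) + (5/8)(5/22) = 131/880.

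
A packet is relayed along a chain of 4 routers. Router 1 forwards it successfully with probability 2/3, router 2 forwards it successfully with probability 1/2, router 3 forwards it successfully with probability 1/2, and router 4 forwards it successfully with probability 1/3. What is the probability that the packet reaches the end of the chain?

Multiplying along the chain,
P = 2/3 × 1/2 × 1/2 × 1/3 = 2/36 = 1/18.

1/18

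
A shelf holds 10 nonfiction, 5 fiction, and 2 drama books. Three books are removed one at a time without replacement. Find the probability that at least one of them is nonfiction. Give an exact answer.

129/136

P(no nonfiction) = 7/17 × 6/16 × 5/15 = 210/4080 = 7/136.
P(at least one) = 1 − 7/136 = 129/136.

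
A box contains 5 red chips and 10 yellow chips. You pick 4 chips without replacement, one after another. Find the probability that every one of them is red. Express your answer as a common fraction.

1/273

P(every draw is red) = 5/15 × 4/14 × 3/13 × 2/12 = 120/32760 = 1/273.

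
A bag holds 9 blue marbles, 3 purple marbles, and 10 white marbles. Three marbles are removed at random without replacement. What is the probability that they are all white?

6/77

P = 10/22 × 9/21 × 8/20 = 720/9240 = 6/77.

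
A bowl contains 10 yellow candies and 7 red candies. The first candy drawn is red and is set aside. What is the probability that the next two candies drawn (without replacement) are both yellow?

3/8

With the first candy removed, 10 yellow remain out of 16.
P = 10/16 × 9/15 = 90/240 = 3/8.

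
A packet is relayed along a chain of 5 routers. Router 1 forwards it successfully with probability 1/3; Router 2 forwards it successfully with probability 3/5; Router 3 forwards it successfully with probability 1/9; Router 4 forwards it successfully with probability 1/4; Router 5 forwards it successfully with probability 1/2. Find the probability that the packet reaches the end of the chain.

The events are sequential, so multiply the conditional probabilities:
P = 1/3 × 3/5 × 1/9 × 1/4 × 1/2 = 3/1080 = 1/360.

1/360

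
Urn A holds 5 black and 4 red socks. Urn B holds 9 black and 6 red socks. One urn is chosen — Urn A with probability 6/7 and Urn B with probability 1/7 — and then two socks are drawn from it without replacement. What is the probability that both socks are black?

From Urn A: P(both black) = (5/9)(4/8) = 5/18.
From Urn B: P(both black) = (9/15)(8/14) = 12/35.
Total probability = (6/7)(5/18) + (1/7)(12/35) = 211/735.

211/735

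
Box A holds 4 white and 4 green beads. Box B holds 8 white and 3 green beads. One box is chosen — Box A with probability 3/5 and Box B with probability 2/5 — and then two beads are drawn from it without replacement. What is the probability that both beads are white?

1279/3850

From Box A: P(both white) = (4/8)(3/7) = 3/14.
From Box B: P(both white) = (8/11)(7/10) = 28/55.
Total probability = (3/5)(3/14) + (2/5)(28/55) = 1279/3850.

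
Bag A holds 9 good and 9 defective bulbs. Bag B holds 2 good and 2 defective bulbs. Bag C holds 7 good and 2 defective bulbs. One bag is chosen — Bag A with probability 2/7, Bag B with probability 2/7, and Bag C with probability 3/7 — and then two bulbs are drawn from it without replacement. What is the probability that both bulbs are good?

From Bag A: P(both good) = (9/18)(8/17) = 4/17.
From Bag B: P(both good) = (2/4)(1/3) = 1/6.
From Bag C: P(both good) = (7/9)(6/8) = 7/12.
Total probability = (2/7)(4/17) + (2/7)(1/6) + (3/7)(7/12) = 521/1428.

521/1428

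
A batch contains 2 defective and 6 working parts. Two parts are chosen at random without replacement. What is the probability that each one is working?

P(all working) = 6/8 × 5/7 = 30/56 = 15/28.

15/28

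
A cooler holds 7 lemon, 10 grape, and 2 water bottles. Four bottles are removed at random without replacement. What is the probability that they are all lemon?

35/3876

P = 7/19 × 6/18 × 5/17 × 4/16 = 840/93024 = 35/3876.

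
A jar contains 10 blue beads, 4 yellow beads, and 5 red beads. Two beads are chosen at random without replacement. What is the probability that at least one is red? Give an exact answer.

P(no red) = 14/19 × 13/18 = 182/342 = 91/171.
P(at least one) = 1 − 91/171 = 80/171.

80/171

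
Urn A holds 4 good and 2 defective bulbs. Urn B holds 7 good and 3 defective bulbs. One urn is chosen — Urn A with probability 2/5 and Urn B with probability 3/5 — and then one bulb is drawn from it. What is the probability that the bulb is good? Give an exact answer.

From Urn A: P(good) = 4/6.
From Urn B: P(good) = 7/10.
Total probability = (2/5)(4/6) + (3/5)(7/10) = 103/150.

103/150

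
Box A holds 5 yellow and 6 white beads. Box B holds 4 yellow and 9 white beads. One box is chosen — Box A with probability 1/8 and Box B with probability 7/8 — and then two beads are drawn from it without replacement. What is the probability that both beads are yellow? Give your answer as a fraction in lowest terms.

103/1144

From Box A: P(both yellow) = (5/11)(4/10) = 2/11.
From Box B: P(both yellow) = (4/13)(3/12) = 1/13.
Total probability = (1/8)(2/11) + (7/8)(1/13) = 103/1144.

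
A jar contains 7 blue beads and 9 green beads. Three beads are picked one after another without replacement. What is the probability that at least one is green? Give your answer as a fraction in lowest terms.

15/16

P(no green) = 7/16 × 6/15 × 5/14 = 210/3360 = 1/16.
P(at least one) = 1 − 1/16 = 15/16.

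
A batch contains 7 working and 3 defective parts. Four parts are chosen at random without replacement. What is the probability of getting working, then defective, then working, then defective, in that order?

1/20

Each draw changes the counts, so multiply the conditional probabilities along the sequence:
P = 7/10 × 3/9 × 6/8 × 2/7 = 252/5040 = 1/20.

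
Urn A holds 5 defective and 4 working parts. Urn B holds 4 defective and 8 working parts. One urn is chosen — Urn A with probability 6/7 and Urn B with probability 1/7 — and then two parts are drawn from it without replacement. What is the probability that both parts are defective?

From Urn A: P(both defective) = (5/9)(4/8) = 5/18.
From Urn B: P(both defective) = (4/12)(3/11) = 1/11.
Total probability = (6/7)(5/18) + (1/7)(1/11) = 58/231.

58/231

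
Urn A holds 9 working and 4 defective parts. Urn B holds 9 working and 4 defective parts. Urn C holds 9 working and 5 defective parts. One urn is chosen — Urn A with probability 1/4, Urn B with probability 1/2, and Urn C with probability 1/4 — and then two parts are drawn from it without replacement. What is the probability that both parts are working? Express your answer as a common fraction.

From Urn A: P(both working) = (9/13)(8/12) = 6/13.
From Urn B: P(both working) = (9/13)(8/12) = 6/13.
From Urn C: P(both working) = (9/14)(8/13) = 36/91.
Total probability = (1/4)(6/13) + (1/2)(6/13) + (1/4)(36/91) = 81/182.

81/182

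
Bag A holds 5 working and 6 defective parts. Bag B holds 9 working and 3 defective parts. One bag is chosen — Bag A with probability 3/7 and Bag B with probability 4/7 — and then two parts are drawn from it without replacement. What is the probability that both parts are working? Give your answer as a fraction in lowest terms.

From Bag A: P(both working) = (5/11)(4/10) = 2/11.
From Bag B: P(both working) = (9/12)(8/11) = 6/11.
Total probability = (3/7)(2/11) + (4/7)(6/11) = 30/77.

30/77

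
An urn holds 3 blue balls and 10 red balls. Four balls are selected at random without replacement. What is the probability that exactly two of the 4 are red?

One ordering (red drawn first) has probability 10/13 × 9/12 × 3/11 × 2/10 = 540/17160 = 9/286.
There are C(4,2) = 6 such orderings, each equally likely, so P = 6 × 9/286 = 27/143.

27/143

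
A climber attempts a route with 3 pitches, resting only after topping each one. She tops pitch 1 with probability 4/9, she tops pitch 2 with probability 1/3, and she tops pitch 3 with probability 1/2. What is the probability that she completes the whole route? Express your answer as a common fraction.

2/27

Multiplying along the chain,
P = 4/9 × 1/3 × 1/2 = 4/54 = 2/27.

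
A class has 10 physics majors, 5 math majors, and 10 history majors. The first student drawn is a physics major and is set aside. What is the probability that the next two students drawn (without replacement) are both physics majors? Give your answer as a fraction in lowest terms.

3/23

After the first draw, 9 of the remaining 24 students are physics majors.
P = 9/24 × 8/23 = 72/552 = 3/23.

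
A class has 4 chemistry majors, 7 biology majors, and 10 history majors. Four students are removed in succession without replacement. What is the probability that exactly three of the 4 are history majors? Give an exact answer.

One ordering (history majors drawn first) has probability 10/21 × 9/20 × 8/19 × 11/18 = 7920/143640 = 22/399.
There are C(4,3) = 4 such orderings, each equally likely, so P = 4 × 22/399 = 88/399.

88/399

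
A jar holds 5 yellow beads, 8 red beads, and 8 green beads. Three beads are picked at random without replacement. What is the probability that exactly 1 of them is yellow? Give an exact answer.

One ordering (yellow drawn first) has probability 5/21 × 16/20 × 15/19 = 1200/7980 = 20/133.
There are C(3,1) = 3 such orderings, each equally likely, so P = 3 × 20/133 = 60/133.

60/133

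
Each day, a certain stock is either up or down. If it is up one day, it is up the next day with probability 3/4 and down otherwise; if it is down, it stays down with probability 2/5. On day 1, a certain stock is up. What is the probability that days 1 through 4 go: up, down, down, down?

1/25

Day 1 is given. For each transition, use the conditional probability from the current state:
P(down | up) = 1/4; P(down | down) = 2/5; P(down | down) = 2/5.
P = 1/4 × 2/5 × 2/5 = 4/100 = 1/25.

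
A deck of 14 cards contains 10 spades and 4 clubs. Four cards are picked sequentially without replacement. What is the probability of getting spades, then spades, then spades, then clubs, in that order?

Chain rule:
P = 10/14 × 9/13 × 8/12 × 4/11 = 2880/24024 = 120/1001.

120/1001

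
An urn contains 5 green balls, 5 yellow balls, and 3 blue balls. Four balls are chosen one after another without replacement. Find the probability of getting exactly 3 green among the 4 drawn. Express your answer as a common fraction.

16/143

One ordering (green drawn first) has probability 5/13 × 4/12 × 3/11 × 8/10 = 480/17160 = 4/143.
There are C(4,3) = 4 such orderings, each equally likely, so P = 4 × 4/143 = 16/143.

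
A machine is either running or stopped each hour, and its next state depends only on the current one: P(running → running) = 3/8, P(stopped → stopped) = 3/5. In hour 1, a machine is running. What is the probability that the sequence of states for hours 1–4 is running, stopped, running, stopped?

Hour 1 is given. For each transition, use the conditional probability from the current state:
P(stopped | running) = 5/8; P(running | stopped) = 2/5; P(stopped | running) = 5/8.
P = 5/8 × 2/5 × 5/8 = 50/320 = 5/32.

5/32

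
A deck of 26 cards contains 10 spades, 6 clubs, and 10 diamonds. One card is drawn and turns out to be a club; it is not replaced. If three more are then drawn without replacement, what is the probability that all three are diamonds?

After the first draw, 10 of the remaining 25 cards are diamonds.
P = 10/25 × 9/24 × 8/23 = 720/13800 = 6/115.

6/115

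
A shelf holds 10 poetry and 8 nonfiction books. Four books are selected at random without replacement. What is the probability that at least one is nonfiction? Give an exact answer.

95/102

P(no nonfiction) = 10/18 × 9/17 × 8/16 × 7/15 = 5040/73440 = 7/102.
P(at least one) = 1 − 7/102 = 95/102.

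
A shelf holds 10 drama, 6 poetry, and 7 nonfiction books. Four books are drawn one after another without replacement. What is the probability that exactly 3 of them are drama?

312/1771

One ordering (drama drawn first) has probability 10/23 × 9/22 × 8/21 × 13/20 = 9360/212520 = 78/1771.
There are C(4,3) = 4 such orderings, each equally likely, so P = 4 × 78/1771 = 312/1771.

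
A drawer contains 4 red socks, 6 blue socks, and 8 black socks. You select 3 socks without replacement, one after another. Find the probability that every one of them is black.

P(all black) = 8/18 × 7/17 × 6/16 = 336/4896 = 7/102.

7/102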